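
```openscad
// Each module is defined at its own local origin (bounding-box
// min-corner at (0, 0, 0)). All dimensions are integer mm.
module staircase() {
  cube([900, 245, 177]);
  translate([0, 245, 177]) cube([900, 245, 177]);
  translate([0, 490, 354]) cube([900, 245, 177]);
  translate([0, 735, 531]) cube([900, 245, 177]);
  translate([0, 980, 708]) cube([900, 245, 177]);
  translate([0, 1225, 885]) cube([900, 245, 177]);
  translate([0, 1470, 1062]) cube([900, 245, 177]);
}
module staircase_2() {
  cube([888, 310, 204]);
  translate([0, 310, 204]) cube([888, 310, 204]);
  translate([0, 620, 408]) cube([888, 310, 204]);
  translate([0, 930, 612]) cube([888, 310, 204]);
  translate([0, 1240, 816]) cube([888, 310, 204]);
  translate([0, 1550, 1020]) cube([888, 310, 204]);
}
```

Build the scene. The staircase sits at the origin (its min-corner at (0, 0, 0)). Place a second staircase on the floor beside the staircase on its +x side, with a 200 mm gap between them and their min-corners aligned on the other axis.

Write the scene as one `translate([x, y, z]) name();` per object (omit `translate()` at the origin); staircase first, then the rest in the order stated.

staircase();
translate([1100, 0, 0]) staircase_2();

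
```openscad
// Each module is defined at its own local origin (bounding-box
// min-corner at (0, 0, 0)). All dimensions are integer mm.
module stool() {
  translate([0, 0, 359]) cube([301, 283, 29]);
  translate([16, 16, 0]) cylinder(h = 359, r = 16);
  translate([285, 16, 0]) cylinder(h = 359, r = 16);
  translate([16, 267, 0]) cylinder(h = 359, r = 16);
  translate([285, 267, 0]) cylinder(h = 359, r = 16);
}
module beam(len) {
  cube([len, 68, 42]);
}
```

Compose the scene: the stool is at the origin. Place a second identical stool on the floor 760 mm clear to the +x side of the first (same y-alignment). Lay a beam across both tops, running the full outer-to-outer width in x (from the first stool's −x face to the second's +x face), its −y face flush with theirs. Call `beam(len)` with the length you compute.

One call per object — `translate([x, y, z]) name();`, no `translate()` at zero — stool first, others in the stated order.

stool();
translate([1061, 0, 0]) stool();
translate([0, 0, 388]) beam(1362);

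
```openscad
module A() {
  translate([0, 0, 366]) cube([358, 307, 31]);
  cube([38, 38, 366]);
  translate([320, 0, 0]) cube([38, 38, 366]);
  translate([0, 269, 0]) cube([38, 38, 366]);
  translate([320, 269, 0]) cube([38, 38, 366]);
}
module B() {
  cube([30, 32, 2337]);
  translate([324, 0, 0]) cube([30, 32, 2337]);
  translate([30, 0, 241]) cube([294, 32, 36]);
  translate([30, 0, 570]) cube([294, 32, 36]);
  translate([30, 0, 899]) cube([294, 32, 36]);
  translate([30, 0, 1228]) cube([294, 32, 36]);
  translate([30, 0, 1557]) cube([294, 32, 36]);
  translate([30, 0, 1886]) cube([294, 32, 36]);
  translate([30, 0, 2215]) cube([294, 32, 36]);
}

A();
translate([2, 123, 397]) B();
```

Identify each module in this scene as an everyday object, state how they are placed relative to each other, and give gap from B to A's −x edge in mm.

A is a stool. B is a ladder. The ladder is on top of the stool. The gap from the ladder to the stool's −x edge is 2 mm.

The ladder's min-x is at 2; the stool's min-x is 0; gap = 2 mm.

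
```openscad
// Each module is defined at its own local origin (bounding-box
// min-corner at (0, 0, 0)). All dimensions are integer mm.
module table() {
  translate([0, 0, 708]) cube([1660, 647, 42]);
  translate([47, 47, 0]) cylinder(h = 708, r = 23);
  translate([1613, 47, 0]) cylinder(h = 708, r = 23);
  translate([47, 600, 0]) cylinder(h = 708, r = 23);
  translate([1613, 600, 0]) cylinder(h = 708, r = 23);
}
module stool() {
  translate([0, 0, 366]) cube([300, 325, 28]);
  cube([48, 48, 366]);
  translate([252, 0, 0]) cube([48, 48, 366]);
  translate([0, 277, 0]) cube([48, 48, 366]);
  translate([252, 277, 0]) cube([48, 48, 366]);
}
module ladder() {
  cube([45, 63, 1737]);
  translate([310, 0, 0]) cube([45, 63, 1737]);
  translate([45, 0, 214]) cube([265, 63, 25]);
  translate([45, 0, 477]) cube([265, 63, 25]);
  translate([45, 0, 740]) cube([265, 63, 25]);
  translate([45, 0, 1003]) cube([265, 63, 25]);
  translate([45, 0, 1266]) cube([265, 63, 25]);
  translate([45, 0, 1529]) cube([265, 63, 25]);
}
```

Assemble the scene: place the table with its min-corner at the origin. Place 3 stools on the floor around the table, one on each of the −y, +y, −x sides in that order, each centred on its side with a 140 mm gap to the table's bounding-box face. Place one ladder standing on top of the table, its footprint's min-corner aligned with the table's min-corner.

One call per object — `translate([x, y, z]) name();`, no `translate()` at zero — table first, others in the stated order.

table();
translate([680, -465, 0]) stool();
translate([680, 787, 0]) stool();
translate([-440, 161, 0]) stool();
translate([0, 0, 750]) ladder();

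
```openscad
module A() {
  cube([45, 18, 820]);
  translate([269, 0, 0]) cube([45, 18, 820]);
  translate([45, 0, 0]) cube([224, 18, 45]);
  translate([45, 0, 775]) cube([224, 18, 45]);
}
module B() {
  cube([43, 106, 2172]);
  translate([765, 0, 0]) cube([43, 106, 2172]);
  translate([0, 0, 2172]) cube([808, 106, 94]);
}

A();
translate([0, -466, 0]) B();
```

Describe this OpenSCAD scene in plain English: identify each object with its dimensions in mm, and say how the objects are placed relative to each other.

A is a rectangular picture frame lying in the x–z plane (depth along y). The opening is 224 mm wide (x) by 730 mm tall (z), surrounded by a border 45 mm wide on all four sides. The frame is 18 mm deep and is made of two full-height vertical stiles with two horizontal rails fitted between them.

B is a rectangular door frame: two vertical jambs of 43×106 mm section, 2172 mm tall, with a clear opening 722 mm wide between their inner faces. A header 94 mm tall and 106 mm deep lies on top of the jambs and spans the full outside width.

The door frame is on the floor beside the picture frame on its −y side.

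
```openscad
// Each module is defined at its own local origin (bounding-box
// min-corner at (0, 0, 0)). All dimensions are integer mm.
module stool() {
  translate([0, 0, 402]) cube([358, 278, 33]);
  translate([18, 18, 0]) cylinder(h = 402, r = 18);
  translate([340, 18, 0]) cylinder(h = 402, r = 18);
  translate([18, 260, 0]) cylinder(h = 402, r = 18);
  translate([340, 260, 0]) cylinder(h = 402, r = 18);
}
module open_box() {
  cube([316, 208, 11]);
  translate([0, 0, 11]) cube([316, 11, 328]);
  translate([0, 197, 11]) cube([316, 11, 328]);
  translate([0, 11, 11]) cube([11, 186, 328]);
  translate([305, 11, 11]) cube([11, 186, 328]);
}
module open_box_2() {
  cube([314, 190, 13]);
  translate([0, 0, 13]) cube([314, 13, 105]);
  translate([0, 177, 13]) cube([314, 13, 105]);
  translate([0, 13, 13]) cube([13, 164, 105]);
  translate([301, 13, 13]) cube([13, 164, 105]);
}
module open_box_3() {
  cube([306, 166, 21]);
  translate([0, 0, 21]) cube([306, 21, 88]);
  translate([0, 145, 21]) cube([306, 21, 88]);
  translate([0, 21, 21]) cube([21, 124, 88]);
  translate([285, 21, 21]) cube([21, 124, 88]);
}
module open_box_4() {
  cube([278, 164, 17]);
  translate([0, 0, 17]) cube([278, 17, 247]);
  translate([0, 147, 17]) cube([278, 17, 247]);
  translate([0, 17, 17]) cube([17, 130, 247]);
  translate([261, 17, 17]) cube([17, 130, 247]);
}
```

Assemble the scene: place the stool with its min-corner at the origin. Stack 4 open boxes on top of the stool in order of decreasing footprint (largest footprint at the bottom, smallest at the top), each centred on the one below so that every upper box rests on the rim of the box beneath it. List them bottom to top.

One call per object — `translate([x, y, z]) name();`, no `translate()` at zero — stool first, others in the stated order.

stool();
translate([21, 35, 435]) open_box();
translate([22, 44, 774]) open_box_2();
translate([26, 56, 892]) open_box_3();
translate([40, 57, 1001]) open_box_4();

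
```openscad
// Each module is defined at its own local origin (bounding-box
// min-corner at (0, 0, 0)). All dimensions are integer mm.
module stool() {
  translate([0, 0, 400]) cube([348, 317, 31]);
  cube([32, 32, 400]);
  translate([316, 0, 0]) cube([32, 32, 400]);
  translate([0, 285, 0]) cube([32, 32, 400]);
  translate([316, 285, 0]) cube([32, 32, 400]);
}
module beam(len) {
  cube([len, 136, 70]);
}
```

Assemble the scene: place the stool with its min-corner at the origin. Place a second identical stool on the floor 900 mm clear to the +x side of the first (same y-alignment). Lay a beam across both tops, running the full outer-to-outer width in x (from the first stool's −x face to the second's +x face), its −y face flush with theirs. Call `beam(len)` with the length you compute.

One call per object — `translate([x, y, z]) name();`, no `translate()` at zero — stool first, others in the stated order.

stool();
translate([1248, 0, 0]) stool();
translate([0, 0, 431]) beam(1596);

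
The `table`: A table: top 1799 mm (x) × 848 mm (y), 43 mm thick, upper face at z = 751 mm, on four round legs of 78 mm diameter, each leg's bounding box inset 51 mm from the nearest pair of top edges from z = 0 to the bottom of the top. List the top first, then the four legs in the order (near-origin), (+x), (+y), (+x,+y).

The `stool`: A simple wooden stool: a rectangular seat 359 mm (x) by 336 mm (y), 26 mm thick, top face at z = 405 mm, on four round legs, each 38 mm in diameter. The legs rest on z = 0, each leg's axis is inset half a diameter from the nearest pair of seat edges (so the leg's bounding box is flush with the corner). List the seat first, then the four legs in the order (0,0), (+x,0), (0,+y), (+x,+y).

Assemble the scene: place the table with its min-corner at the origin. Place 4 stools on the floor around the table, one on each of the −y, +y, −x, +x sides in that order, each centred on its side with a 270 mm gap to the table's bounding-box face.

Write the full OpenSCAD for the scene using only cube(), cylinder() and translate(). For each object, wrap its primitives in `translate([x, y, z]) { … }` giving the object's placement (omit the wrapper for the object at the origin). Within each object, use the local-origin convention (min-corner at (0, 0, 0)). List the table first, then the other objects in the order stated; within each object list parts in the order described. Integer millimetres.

translate([0, 0, 708]) cube([1799, 848, 43]);
translate([90, 90, 0]) cylinder(h = 708, r = 39);
translate([1709, 90, 0]) cylinder(h = 708, r = 39);
translate([90, 758, 0]) cylinder(h = 708, r = 39);
translate([1709, 758, 0]) cylinder(h = 708, r = 39);
translate([720, -606, 0]) {
  translate([0, 0, 379]) cube([359, 336, 26]);
  translate([19, 19, 0]) cylinder(h = 379, r = 19);
  translate([340, 19, 0]) cylinder(h = 379, r = 19);
  translate([19, 317, 0]) cylinder(h = 379, r = 19);
  translate([340, 317, 0]) cylinder(h = 379, r = 19);
}
translate([720, 1118, 0]) {
  translate([0, 0, 379]) cube([359, 336, 26]);
  translate([19, 19, 0]) cylinder(h = 379, r = 19);
  translate([340, 19, 0]) cylinder(h = 379, r = 19);
  translate([19, 317, 0]) cylinder(h = 379, r = 19);
  translate([340, 317, 0]) cylinder(h = 379, r = 19);
}
translate([-629, 256, 0]) {
  translate([0, 0, 379]) cube([359, 336, 26]);
  translate([19, 19, 0]) cylinder(h = 379, r = 19);
  translate([340, 19, 0]) cylinder(h = 379, r = 19);
  translate([19, 317, 0]) cylinder(h = 379, r = 19);
  translate([340, 317, 0]) cylinder(h = 379, r = 19);
}
translate([2069, 256, 0]) {
  translate([0, 0, 379]) cube([359, 336, 26]);
  translate([19, 19, 0]) cylinder(h = 379, r = 19);
  translate([340, 19, 0]) cylinder(h = 379, r = 19);
  translate([19, 317, 0]) cylinder(h = 379, r = 19);
  translate([340, 317, 0]) cylinder(h = 379, r = 19);
}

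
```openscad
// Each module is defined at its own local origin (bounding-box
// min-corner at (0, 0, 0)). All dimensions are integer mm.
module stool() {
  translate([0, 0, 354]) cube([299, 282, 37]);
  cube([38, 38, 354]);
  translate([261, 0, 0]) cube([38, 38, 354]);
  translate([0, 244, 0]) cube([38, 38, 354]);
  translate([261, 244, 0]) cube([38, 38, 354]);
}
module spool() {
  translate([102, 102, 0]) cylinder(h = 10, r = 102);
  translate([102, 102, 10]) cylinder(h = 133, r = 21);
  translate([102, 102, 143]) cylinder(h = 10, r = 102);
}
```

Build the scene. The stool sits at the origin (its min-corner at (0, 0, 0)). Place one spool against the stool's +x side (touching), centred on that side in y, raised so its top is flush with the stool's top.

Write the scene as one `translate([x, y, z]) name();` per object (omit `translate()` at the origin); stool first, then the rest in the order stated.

stool();
translate([299, 39, 238]) spool();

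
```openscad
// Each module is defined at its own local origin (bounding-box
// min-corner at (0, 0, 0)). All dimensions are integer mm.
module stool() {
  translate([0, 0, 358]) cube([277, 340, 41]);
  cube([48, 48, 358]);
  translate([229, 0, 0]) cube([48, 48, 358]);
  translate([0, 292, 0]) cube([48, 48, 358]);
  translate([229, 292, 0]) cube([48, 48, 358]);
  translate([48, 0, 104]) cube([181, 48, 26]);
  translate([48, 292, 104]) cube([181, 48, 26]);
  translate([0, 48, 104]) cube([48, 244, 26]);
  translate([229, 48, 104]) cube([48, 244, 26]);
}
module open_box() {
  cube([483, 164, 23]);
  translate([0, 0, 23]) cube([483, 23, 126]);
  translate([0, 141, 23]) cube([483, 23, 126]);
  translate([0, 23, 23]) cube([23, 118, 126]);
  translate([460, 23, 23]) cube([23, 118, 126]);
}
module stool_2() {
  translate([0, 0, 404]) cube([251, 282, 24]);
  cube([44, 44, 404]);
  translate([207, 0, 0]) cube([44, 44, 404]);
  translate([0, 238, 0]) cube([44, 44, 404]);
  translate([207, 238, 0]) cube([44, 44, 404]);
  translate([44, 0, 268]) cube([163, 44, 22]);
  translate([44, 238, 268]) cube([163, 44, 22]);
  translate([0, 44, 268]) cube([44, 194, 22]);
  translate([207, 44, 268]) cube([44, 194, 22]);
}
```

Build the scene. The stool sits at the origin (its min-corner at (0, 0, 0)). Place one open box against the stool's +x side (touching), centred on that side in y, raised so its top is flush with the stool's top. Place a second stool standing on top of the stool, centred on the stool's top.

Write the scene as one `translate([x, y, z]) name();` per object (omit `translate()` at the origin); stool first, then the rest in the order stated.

stool();
translate([277, 88, 250]) open_box();
translate([13, 29, 399]) stool_2();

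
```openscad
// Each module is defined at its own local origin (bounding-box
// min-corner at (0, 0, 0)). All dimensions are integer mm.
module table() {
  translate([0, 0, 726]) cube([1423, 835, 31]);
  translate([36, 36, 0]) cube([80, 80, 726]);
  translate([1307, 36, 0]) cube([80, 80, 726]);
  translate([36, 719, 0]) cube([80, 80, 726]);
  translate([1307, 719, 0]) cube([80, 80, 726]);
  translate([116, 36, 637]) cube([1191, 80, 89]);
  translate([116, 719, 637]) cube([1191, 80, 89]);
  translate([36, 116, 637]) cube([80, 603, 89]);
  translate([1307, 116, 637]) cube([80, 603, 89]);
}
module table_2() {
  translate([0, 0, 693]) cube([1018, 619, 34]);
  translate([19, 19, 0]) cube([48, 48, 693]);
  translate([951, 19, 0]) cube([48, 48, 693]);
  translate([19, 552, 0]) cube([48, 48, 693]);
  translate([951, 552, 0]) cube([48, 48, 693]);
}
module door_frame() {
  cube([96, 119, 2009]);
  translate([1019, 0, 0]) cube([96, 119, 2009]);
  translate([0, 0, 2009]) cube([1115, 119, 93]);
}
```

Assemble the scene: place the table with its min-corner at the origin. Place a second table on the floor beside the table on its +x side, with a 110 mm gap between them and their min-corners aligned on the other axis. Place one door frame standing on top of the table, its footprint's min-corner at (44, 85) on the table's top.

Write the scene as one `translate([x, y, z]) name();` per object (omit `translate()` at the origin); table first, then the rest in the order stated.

table();
translate([1533, 0, 0]) table_2();
translate([44, 85, 757]) door_frame();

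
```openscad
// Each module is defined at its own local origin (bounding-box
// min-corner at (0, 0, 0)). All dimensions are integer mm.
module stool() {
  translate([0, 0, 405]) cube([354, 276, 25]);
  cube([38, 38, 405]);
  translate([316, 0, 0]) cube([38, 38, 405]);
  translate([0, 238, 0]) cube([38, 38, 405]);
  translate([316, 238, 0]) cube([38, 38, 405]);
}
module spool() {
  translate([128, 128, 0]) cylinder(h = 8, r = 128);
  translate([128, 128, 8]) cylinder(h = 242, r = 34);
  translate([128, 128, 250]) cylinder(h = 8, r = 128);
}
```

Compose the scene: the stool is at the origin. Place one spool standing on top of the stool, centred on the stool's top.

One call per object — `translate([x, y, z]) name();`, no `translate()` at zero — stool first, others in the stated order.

stool();
translate([49, 10, 430]) spool();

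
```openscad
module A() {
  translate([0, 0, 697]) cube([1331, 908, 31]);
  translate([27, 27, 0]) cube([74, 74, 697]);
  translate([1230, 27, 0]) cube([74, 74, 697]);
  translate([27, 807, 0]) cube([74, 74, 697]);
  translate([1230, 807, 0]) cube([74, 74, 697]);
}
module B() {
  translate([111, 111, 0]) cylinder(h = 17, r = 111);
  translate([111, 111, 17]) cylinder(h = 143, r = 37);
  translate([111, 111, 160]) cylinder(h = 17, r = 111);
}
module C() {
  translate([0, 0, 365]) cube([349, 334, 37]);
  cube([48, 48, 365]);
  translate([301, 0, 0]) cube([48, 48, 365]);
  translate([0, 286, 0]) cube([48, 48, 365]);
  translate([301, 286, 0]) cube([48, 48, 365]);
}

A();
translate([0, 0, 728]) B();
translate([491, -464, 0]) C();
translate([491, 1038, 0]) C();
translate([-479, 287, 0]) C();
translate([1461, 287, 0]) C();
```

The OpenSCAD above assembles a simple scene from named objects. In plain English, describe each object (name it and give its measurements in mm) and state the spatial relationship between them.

A is a table: top 1331 mm (x) × 908 mm (y), 31 mm thick, upper face at z = 728 mm, on four 74×74 mm square legs, each inset 27 mm from the nearest pair of top edges, running from z = 0 to the bottom of the top.

B is a spool: two coaxial disc flanges of radius 111 mm and thickness 17 mm, joined by a core cylinder of radius 37 mm and height 143 mm. The lower flange rests on z = 0 and the three cylinders share a vertical axis.

C is a simple wooden stool: a rectangular seat 349 mm (x) by 334 mm (y), 37 mm thick, top face at z = 402 mm, on four square legs, each 48×48 mm in cross-section. The legs rest on z = 0, each flush with a corner of the seat.

The spool is on top of the table. Four stools sit around the table at the −y, +y, −x, +x sides.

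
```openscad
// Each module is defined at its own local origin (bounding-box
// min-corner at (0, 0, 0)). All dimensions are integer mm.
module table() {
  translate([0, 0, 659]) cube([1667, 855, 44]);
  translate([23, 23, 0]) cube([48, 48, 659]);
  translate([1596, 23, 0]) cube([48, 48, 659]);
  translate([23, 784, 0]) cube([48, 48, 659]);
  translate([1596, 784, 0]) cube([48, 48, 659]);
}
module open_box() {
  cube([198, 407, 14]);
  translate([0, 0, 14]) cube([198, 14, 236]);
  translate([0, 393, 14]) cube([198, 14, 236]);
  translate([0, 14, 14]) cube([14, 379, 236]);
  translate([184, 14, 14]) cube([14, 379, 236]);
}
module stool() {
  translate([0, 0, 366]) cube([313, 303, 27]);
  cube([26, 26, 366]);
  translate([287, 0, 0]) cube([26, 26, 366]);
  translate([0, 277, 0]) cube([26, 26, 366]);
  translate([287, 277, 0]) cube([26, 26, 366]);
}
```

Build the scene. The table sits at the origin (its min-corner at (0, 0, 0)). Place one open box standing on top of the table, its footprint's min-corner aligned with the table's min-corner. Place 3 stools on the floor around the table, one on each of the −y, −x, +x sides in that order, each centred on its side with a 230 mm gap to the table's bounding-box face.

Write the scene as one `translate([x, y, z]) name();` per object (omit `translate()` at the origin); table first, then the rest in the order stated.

table();
translate([0, 0, 703]) open_box();
translate([677, -533, 0]) stool();
translate([-543, 276, 0]) stool();
translate([1897, 276, 0]) stool();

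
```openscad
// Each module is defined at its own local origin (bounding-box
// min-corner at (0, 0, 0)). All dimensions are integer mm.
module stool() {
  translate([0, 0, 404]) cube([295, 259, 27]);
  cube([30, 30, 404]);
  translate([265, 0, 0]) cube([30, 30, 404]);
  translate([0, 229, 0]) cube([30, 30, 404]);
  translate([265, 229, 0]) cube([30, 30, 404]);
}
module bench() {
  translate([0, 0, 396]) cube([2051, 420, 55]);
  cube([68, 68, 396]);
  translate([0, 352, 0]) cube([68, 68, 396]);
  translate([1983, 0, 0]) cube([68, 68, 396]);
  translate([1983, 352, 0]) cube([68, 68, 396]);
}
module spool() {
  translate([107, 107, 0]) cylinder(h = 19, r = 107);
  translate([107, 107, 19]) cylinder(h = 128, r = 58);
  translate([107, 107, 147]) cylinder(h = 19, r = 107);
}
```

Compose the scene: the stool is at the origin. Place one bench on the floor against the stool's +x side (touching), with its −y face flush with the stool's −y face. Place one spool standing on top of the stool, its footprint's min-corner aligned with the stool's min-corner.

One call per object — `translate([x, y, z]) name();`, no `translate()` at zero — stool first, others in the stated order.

stool();
translate([295, 0, 0]) bench();
translate([0, 0, 431]) spool();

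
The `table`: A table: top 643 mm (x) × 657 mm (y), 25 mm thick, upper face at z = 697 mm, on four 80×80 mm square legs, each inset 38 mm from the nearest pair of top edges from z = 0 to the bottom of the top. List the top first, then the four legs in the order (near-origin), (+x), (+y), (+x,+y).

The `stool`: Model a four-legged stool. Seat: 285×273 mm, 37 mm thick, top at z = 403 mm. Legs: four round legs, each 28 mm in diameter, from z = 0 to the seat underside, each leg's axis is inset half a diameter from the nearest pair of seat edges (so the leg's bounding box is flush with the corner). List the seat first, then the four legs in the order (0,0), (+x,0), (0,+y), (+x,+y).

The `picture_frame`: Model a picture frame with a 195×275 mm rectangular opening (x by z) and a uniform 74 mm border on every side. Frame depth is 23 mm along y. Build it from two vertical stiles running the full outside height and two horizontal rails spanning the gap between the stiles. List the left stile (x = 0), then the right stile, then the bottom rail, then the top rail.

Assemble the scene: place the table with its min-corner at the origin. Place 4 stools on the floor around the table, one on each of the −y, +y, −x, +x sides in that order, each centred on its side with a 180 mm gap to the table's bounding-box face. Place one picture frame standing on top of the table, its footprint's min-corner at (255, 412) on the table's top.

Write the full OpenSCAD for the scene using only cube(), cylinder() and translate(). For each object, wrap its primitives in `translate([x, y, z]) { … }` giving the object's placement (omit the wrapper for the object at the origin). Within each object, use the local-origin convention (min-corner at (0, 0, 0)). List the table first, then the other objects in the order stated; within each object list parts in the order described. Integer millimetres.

translate([0, 0, 672]) cube([643, 657, 25]);
translate([38, 38, 0]) cube([80, 80, 672]);
translate([525, 38, 0]) cube([80, 80, 672]);
translate([38, 539, 0]) cube([80, 80, 672]);
translate([525, 539, 0]) cube([80, 80, 672]);
translate([179, -453, 0]) {
  translate([0, 0, 366]) cube([285, 273, 37]);
  translate([14, 14, 0]) cylinder(h = 366, r = 14);
  translate([271, 14, 0]) cylinder(h = 366, r = 14);
  translate([14, 259, 0]) cylinder(h = 366, r = 14);
  translate([271, 259, 0]) cylinder(h = 366, r = 14);
}
translate([179, 837, 0]) {
  translate([0, 0, 366]) cube([285, 273, 37]);
  translate([14, 14, 0]) cylinder(h = 366, r = 14);
  translate([271, 14, 0]) cylinder(h = 366, r = 14);
  translate([14, 259, 0]) cylinder(h = 366, r = 14);
  translate([271, 259, 0]) cylinder(h = 366, r = 14);
}
translate([-465, 192, 0]) {
  translate([0, 0, 366]) cube([285, 273, 37]);
  translate([14, 14, 0]) cylinder(h = 366, r = 14);
  translate([271, 14, 0]) cylinder(h = 366, r = 14);
  translate([14, 259, 0]) cylinder(h = 366, r = 14);
  translate([271, 259, 0]) cylinder(h = 366, r = 14);
}
translate([823, 192, 0]) {
  translate([0, 0, 366]) cube([285, 273, 37]);
  translate([14, 14, 0]) cylinder(h = 366, r = 14);
  translate([271, 14, 0]) cylinder(h = 366, r = 14);
  translate([14, 259, 0]) cylinder(h = 366, r = 14);
  translate([271, 259, 0]) cylinder(h = 366, r = 14);
}
translate([255, 412, 697]) {
  cube([74, 23, 423]);
  translate([269, 0, 0]) cube([74, 23, 423]);
  translate([74, 0, 0]) cube([195, 23, 74]);
  translate([74, 0, 349]) cube([195, 23, 74]);
}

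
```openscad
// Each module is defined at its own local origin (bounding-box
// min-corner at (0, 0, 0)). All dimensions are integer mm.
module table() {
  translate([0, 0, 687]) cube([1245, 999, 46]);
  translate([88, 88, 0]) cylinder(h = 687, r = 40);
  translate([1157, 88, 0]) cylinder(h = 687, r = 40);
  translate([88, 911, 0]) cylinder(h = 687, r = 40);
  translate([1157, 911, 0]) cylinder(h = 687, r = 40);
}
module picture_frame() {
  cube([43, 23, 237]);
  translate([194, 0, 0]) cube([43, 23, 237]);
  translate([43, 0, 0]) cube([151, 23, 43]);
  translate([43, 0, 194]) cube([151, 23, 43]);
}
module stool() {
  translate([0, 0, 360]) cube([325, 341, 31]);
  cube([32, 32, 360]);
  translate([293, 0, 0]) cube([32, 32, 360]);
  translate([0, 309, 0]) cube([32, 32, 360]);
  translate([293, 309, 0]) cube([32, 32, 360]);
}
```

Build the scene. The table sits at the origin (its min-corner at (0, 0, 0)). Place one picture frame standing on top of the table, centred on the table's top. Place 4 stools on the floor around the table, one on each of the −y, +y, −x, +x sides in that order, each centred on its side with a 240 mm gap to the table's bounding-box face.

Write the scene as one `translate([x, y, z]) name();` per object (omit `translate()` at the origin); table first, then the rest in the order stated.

table();
translate([504, 488, 733]) picture_frame();
translate([460, -581, 0]) stool();
translate([460, 1239, 0]) stool();
translate([-565, 329, 0]) stool();
translate([1485, 329, 0]) stool();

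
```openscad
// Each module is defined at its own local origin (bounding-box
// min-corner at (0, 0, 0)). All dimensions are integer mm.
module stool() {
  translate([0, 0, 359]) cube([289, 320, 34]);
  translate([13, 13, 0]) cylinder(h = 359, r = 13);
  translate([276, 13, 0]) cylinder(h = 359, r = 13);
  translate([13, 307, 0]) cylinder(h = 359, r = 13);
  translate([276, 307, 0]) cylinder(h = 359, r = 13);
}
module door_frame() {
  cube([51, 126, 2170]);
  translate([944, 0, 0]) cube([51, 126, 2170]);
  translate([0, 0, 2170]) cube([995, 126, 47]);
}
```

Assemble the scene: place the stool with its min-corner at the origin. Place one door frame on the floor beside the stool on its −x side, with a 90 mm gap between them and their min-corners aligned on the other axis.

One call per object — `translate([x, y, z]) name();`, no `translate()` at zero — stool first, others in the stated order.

stool();
translate([-1085, 0, 0]) door_frame();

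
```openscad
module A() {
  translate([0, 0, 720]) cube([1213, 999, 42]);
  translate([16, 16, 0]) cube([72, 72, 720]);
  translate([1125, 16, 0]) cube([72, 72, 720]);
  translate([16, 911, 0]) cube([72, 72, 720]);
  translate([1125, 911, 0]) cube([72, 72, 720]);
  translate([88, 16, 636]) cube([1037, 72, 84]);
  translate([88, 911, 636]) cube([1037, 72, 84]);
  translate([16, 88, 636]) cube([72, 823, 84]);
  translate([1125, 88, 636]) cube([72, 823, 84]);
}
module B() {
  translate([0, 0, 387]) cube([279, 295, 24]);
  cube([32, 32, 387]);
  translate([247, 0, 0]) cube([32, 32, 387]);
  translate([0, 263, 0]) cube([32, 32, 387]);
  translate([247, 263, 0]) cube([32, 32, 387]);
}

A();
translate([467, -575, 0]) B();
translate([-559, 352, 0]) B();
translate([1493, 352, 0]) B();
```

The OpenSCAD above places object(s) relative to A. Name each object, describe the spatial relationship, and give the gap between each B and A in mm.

Each stool's nearest face is 280 mm from the table's bounding box.

A is a table. B is a stool. Three stools sit around the table at the −y, −x, +x sides. The gap between each stool and the table is 280 mm.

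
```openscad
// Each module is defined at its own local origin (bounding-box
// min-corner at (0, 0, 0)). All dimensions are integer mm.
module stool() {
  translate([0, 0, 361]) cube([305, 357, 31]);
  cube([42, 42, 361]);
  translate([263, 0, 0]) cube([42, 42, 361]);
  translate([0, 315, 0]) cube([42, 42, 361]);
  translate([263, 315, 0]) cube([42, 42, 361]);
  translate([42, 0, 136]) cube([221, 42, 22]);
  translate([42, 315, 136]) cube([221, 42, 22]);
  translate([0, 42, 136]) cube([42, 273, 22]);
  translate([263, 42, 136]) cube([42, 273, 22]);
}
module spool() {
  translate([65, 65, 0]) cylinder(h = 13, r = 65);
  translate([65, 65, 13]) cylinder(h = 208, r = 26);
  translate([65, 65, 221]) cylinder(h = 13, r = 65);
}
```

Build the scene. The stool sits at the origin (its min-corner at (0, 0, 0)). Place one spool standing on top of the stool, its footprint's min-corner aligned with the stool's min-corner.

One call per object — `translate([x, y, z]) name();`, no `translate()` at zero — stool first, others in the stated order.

stool();
translate([0, 0, 392]) spool();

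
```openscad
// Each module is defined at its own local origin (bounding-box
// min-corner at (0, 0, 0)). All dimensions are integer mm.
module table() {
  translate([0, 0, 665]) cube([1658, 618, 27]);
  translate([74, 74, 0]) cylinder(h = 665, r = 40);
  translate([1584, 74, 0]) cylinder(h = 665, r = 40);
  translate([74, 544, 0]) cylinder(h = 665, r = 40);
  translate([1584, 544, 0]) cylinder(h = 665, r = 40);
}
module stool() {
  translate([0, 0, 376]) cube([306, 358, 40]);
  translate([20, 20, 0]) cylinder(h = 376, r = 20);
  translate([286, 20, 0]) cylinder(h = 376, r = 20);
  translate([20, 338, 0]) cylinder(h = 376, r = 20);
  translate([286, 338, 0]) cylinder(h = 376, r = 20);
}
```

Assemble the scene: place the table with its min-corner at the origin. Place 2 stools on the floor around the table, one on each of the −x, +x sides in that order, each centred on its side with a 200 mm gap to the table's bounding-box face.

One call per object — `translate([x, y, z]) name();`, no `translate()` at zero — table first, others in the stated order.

table();
translate([-506, 130, 0]) stool();
translate([1858, 130, 0]) stool();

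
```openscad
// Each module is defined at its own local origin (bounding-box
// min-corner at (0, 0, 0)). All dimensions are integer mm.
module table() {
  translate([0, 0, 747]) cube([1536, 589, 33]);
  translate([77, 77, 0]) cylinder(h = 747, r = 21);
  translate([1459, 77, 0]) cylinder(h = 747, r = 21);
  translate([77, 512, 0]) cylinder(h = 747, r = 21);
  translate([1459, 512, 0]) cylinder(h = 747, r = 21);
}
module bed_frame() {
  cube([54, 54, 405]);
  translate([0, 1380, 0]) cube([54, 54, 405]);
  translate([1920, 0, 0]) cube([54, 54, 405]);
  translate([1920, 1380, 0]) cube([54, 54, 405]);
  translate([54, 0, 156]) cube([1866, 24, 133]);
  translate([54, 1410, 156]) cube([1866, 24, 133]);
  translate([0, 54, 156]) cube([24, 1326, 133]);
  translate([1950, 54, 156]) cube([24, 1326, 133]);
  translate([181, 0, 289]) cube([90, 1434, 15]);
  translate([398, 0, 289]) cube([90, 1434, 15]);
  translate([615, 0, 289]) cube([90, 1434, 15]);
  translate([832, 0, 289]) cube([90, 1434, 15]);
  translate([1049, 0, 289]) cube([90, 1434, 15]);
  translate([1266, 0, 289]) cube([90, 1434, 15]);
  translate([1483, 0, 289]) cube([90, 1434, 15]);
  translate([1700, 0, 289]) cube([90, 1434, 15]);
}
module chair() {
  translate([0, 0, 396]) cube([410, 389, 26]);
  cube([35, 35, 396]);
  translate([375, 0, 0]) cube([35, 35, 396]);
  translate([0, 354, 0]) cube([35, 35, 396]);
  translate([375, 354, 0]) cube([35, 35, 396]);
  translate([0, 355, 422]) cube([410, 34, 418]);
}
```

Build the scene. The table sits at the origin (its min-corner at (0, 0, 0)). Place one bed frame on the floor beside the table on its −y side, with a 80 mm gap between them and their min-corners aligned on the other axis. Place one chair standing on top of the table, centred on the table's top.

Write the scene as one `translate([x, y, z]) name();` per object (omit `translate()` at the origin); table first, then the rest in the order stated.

table();
translate([0, -1514, 0]) bed_frame();
translate([563, 100, 780]) chair();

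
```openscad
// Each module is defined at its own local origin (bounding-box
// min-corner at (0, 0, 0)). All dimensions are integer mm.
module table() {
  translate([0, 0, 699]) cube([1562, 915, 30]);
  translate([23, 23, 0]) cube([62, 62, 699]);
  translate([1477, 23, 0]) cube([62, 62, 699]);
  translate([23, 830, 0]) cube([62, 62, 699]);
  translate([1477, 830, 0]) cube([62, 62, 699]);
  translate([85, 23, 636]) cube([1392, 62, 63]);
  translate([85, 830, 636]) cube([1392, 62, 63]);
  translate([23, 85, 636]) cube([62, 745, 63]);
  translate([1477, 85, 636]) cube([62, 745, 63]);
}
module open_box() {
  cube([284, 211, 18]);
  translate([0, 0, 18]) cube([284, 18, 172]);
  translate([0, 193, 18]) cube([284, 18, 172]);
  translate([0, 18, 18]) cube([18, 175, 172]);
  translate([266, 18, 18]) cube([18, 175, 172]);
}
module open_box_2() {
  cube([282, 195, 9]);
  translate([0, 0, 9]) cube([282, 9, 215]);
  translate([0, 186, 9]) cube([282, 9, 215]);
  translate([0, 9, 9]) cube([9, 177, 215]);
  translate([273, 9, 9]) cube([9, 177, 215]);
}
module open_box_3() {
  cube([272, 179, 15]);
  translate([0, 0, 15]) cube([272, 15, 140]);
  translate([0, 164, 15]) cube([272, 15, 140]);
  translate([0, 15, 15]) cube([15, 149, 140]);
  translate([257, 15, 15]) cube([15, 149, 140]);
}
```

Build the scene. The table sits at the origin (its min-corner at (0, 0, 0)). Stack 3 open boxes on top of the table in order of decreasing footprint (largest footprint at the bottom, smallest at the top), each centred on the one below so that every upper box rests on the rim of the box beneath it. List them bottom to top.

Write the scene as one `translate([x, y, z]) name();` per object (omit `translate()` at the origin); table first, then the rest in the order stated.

table();
translate([639, 352, 729]) open_box();
translate([640, 360, 919]) open_box_2();
translate([645, 368, 1143]) open_box_3();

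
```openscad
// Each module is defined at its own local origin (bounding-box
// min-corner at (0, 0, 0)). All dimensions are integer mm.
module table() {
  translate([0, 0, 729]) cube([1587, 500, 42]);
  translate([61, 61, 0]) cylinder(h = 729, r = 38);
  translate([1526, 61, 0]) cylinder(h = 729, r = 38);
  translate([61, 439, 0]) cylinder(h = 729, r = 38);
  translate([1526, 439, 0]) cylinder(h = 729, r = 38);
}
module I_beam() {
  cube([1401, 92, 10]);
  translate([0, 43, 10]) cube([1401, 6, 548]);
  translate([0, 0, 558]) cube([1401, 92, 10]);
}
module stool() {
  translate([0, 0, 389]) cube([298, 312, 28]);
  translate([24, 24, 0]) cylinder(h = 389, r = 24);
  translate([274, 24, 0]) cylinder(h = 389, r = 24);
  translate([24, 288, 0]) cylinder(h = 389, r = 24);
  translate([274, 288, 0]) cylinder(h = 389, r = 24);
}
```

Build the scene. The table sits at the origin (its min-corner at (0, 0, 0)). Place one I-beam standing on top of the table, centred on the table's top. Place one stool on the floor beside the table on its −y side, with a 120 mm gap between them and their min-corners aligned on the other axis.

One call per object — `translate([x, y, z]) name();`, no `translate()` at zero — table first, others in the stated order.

table();
translate([93, 204, 771]) I_beam();
translate([0, -432, 0]) stool();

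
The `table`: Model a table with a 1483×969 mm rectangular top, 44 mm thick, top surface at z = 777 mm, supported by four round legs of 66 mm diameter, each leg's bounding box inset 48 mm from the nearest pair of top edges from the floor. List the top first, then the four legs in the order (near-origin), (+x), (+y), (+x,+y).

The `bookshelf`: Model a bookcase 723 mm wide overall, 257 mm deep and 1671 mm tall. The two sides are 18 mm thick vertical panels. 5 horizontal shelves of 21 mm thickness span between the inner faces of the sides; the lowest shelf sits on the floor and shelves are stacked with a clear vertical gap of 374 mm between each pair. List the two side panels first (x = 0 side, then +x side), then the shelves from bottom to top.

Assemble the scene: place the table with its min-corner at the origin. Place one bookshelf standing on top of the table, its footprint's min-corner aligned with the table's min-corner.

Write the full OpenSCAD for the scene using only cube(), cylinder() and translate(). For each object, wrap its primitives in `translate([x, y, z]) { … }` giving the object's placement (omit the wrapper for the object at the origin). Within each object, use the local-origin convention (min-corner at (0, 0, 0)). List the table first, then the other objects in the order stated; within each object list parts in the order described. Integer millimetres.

translate([0, 0, 733]) cube([1483, 969, 44]);
translate([81, 81, 0]) cylinder(h = 733, r = 33);
translate([1402, 81, 0]) cylinder(h = 733, r = 33);
translate([81, 888, 0]) cylinder(h = 733, r = 33);
translate([1402, 888, 0]) cylinder(h = 733, r = 33);
translate([0, 0, 777]) {
  cube([18, 257, 1671]);
  translate([705, 0, 0]) cube([18, 257, 1671]);
  translate([18, 0, 0]) cube([687, 257, 21]);
  translate([18, 0, 395]) cube([687, 257, 21]);
  translate([18, 0, 790]) cube([687, 257, 21]);
  translate([18, 0, 1185]) cube([687, 257, 21]);
  translate([18, 0, 1580]) cube([687, 257, 21]);
}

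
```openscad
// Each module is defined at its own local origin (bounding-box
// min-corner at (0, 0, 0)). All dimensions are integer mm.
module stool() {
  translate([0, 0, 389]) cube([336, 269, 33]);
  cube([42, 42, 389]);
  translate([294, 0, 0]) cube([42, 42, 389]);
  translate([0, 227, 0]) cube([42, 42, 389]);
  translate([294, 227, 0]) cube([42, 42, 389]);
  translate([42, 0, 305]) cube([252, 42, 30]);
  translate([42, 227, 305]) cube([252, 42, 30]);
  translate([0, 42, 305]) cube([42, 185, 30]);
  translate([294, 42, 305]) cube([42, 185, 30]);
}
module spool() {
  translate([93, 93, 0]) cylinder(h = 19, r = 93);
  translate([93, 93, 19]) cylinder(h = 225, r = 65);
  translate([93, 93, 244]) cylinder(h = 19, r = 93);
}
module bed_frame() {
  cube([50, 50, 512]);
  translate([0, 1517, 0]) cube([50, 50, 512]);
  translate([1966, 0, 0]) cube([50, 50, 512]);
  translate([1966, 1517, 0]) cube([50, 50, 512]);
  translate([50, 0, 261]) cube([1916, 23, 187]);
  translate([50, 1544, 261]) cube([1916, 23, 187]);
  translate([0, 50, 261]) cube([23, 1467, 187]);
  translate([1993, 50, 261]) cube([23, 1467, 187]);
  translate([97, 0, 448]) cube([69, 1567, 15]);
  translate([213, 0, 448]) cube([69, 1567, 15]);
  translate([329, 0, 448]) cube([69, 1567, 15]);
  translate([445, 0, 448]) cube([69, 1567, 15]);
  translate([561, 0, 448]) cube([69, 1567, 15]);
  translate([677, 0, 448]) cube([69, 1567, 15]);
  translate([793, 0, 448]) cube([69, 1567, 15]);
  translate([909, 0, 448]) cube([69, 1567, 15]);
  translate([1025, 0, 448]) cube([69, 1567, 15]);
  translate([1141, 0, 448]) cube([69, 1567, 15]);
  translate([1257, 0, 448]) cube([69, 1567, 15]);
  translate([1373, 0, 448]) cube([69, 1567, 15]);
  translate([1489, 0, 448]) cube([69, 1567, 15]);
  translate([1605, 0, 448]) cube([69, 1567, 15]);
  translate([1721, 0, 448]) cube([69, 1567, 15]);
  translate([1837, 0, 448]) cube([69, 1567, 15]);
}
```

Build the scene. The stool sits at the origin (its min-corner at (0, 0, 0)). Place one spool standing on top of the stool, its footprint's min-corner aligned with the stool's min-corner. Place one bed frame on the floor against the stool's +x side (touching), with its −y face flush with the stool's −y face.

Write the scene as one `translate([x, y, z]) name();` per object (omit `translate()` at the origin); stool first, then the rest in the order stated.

stool();
translate([0, 0, 422]) spool();
translate([336, 0, 0]) bed_frame();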